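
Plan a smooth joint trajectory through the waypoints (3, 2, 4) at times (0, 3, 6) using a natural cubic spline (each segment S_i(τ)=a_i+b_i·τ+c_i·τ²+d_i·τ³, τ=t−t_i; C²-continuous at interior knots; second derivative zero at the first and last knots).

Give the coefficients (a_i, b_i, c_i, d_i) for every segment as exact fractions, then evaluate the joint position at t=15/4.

Δ: Δ0=-1/3, Δ1=2/3
row 1: diag=12, rhs=6; c'=1/4, d'=1/2
back: M1=1/2
M: M0=0, M1=1/2, M2=0
seg 0: a=3, c=M0/2=0, d=(M1−M0)/(6·3)=1/36, b=Δ0−h0·(2M0+M1)/6=-7/12
seg 1: a=2, c=M1/2=1/4, d=(M2−M1)/(6·3)=-1/36, b=Δ1−h1·(2M1+M2)/6=1/6
t_q=15/4 → seg 1, τ=3/4; S=2+1/6·τ+1/4·τ²+-1/36·τ³=577/256

  seg 0: a=3 b=-7/12 c=0 d=1/36
  seg 1: a=2 b=1/6 c=1/4 d=-1/36
S(15/4) = 577/256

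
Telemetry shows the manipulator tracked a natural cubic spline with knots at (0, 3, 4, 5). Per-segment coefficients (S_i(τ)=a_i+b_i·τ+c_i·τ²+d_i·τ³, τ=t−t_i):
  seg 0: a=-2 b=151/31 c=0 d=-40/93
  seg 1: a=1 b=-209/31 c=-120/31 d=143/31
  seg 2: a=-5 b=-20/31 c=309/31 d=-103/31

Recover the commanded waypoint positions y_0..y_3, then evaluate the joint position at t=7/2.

y_0 = S_0(0) = a_0 = -2
y_1 = S_1(0) = a_1 = 1
y_2 = S_2(0) = a_2 = -5
y_3 = S_2(1) = 1
t_q=7/2 is in segment 1 (τ=1/2); S_1(τ)=-685/248

y_0=-2 y_1=1 y_2=-5 y_3=1
S(7/2) = -685/248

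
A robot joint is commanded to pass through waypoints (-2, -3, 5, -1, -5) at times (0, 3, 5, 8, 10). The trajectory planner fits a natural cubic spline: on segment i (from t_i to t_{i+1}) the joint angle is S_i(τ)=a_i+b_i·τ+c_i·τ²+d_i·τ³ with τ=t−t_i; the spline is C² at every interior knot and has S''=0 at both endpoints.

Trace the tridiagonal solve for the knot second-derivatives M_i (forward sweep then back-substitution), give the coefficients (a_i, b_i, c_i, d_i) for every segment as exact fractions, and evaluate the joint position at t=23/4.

  seg 0: a=-2 b=-611/290 c=0 d=1543/7830
  seg 1: a=-3 b=466/145 c=1543/870 d=-1201/1740
  seg 2: a=5 b=881/435 c=-206/87 d=1339/3915
  seg 3: a=-1 b=-1282/435 c=103/145 d=-103/870
S(23/4) = 9895/1856

Δ: Δ0=-1/3, Δ1=4, Δ2=-2, Δ3=-2
row 1: diag=10, rhs=26; c'=1/5, d'=13/5
row 2: denom=10−2·1/5=48/5; d'=(-36−2·13/5)/(48/5)=-103/24
row 3: denom=10−3·5/16=145/16; d'=(0−3·-103/24)/(145/16)=206/145
back: M3=206/145
back: M2=-103/24−5/16·206/145=-412/87
back: M1=13/5−1/5·-412/87=1543/435
M: M0=0, M1=1543/435, M2=-412/87, M3=206/145, M4=0
seg 0: a=-2, c=M0/2=0, d=(M1−M0)/(6·3)=1543/7830, b=Δ0−h0·(2M0+M1)/6=-611/290
seg 1: a=-3, c=M1/2=1543/870, d=(M2−M1)/(6·2)=-1201/1740, b=Δ1−h1·(2M1+M2)/6=466/145
seg 2: a=5, c=M2/2=-206/87, d=(M3−M2)/(6·3)=1339/3915, b=Δ2−h2·(2M2+M3)/6=881/435
seg 3: a=-1, c=M3/2=103/145, d=(M4−M3)/(6·2)=-103/870, b=Δ3−h3·(2M3+M4)/6=-1282/435
t_q=23/4 → seg 2, τ=3/4; S=5+881/435·τ+-206/87·τ²+1339/3915·τ³=9895/1856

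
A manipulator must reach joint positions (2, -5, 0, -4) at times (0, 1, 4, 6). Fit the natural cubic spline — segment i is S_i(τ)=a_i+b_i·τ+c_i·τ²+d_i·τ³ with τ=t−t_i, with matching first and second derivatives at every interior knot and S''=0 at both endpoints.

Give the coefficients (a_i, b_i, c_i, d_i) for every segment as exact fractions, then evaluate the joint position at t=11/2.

  seg 0: a=2 b=-1784/213 c=0 d=293/213
  seg 1: a=-5 b=-905/213 c=293/71 d=-51/71
  seg 2: a=0 b=238/213 c=-166/71 d=83/213
S(11/2) = -1289/568

Δ: Δ0=-7, Δ1=5/3, Δ2=-2
row 1: diag=8, rhs=52; c'=3/8, d'=13/2
row 2: denom=10−3·3/8=71/8; d'=(-22−3·13/2)/(71/8)=-332/71
back: M2=-332/71
back: M1=13/2−3/8·-332/71=586/71
M: M0=0, M1=586/71, M2=-332/71, M3=0
seg 0: a=2, c=M0/2=0, d=(M1−M0)/(6·1)=293/213, b=Δ0−h0·(2M0+M1)/6=-1784/213
seg 1: a=-5, c=M1/2=293/71, d=(M2−M1)/(6·3)=-51/71, b=Δ1−h1·(2M1+M2)/6=-905/213
seg 2: a=0, c=M2/2=-166/71, d=(M3−M2)/(6·2)=83/213, b=Δ2−h2·(2M2+M3)/6=238/213
t_q=11/2 → seg 2, τ=3/2; S=0+238/213·τ+-166/71·τ²+83/213·τ³=-1289/568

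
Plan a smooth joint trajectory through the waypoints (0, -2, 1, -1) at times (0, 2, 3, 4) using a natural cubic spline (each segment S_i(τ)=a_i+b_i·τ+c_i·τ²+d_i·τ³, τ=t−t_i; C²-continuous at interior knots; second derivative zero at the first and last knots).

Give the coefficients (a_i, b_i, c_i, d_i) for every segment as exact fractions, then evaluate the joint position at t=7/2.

  seg 0: a=0 b=-65/23 c=0 d=21/46
  seg 1: a=-2 b=61/23 c=63/23 d=-55/23
  seg 2: a=1 b=22/23 c=-102/23 d=34/23
S(7/2) = 51/92

Δ: Δ0=-1, Δ1=3, Δ2=-2
row 1: diag=6, rhs=24; c'=1/6, d'=4
row 2: denom=4−1·1/6=23/6; d'=(-30−1·4)/(23/6)=-204/23
back: M2=-204/23
back: M1=4−1/6·-204/23=126/23
M: M0=0, M1=126/23, M2=-204/23, M3=0
seg 0: a=0, c=M0/2=0, d=(M1−M0)/(6·2)=21/46, b=Δ0−h0·(2M0+M1)/6=-65/23
seg 1: a=-2, c=M1/2=63/23, d=(M2−M1)/(6·1)=-55/23, b=Δ1−h1·(2M1+M2)/6=61/23
seg 2: a=1, c=M2/2=-102/23, d=(M3−M2)/(6·1)=34/23, b=Δ2−h2·(2M2+M3)/6=22/23
t_q=7/2 → seg 2, τ=1/2; S=1+22/23·τ+-102/23·τ²+34/23·τ³=51/92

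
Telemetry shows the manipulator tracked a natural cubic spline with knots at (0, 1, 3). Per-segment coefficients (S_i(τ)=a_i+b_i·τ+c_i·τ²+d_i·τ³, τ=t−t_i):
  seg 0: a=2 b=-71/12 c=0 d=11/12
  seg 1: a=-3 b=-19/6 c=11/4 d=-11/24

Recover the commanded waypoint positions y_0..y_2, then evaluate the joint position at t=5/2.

y_0 = S_0(0) = a_0 = 2
y_1 = S_1(0) = a_1 = -3
y_2 = S_1(2) = -2
t_q=5/2 is in segment 1 (τ=3/2); S_1(τ)=-199/64

y_0=2 y_1=-3 y_2=-2
S(5/2) = -199/64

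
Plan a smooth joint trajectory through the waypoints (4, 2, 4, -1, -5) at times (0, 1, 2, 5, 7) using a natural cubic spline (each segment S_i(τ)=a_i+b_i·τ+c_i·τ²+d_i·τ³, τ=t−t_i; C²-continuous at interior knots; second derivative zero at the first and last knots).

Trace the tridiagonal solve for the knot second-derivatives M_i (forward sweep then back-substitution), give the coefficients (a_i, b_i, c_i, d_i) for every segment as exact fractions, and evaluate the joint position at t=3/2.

Δ: Δ0=-2, Δ1=2, Δ2=-5/3, Δ3=-2
row 1: diag=4, rhs=24; c'=1/4, d'=6
row 2: denom=8−1·1/4=31/4; d'=(-22−1·6)/(31/4)=-112/31
row 3: denom=10−3·12/31=274/31; d'=(-2−3·-112/31)/(274/31)=1
back: M3=1
back: M2=-112/31−12/31·1=-4
back: M1=6−1/4·-4=7
M: M0=0, M1=7, M2=-4, M3=1, M4=0
seg 0: a=4, c=M0/2=0, d=(M1−M0)/(6·1)=7/6, b=Δ0−h0·(2M0+M1)/6=-19/6
seg 1: a=2, c=M1/2=7/2, d=(M2−M1)/(6·1)=-11/6, b=Δ1−h1·(2M1+M2)/6=1/3
seg 2: a=4, c=M2/2=-2, d=(M3−M2)/(6·3)=5/18, b=Δ2−h2·(2M2+M3)/6=11/6
seg 3: a=-1, c=M3/2=1/2, d=(M4−M3)/(6·2)=-1/12, b=Δ3−h3·(2M3+M4)/6=-8/3
t_q=3/2 → seg 1, τ=1/2; S=2+1/3·τ+7/2·τ²+-11/6·τ³=45/16

  seg 0: a=4 b=-19/6 c=0 d=7/6
  seg 1: a=2 b=1/3 c=7/2 d=-11/6
  seg 2: a=4 b=11/6 c=-2 d=5/18
  seg 3: a=-1 b=-8/3 c=1/2 d=-1/12
S(3/2) = 45/16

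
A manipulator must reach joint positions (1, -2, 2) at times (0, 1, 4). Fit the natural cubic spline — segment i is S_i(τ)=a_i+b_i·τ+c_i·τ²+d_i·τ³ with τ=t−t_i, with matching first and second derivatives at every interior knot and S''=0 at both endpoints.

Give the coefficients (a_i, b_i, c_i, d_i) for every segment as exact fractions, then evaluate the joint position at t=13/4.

  seg 0: a=1 b=-85/24 c=0 d=13/24
  seg 1: a=-2 b=-23/12 c=13/8 d=-13/72
S(13/4) = -73/512

Δ: Δ0=-3, Δ1=4/3
row 1: diag=8, rhs=26; c'=3/8, d'=13/4
back: M1=13/4
M: M0=0, M1=13/4, M2=0
seg 0: a=1, c=M0/2=0, d=(M1−M0)/(6·1)=13/24, b=Δ0−h0·(2M0+M1)/6=-85/24
seg 1: a=-2, c=M1/2=13/8, d=(M2−M1)/(6·3)=-13/72, b=Δ1−h1·(2M1+M2)/6=-23/12
t_q=13/4 → seg 1, τ=9/4; S=-2+-23/12·τ+13/8·τ²+-13/72·τ³=-73/512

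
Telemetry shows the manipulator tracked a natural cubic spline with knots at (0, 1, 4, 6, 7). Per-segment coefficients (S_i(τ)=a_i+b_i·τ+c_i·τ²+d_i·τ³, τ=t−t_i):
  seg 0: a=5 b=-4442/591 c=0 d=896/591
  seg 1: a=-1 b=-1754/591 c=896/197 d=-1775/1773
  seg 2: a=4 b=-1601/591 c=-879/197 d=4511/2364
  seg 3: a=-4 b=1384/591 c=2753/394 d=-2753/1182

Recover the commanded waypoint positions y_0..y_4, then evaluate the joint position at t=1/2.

y_0 = S_0(0) = a_0 = 5
y_1 = S_1(0) = a_1 = -1
y_2 = S_2(0) = a_2 = 4
y_3 = S_3(0) = a_3 = -4
y_4 = S_3(1) = 3
t_q=1/2 is in segment 0 (τ=1/2); S_0(τ)=282/197

y_0=5 y_1=-1 y_2=4 y_3=-4 y_4=3
S(1/2) = 282/197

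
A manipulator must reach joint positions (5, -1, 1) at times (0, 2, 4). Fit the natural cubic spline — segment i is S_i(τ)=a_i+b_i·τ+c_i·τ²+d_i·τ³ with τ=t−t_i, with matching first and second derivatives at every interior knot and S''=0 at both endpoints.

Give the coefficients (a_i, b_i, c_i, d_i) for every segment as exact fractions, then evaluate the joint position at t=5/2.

Δ: Δ0=-3, Δ1=1
row 1: diag=8, rhs=24; c'=1/4, d'=3
back: M1=3
M: M0=0, M1=3, M2=0
seg 0: a=5, c=M0/2=0, d=(M1−M0)/(6·2)=1/4, b=Δ0−h0·(2M0+M1)/6=-4
seg 1: a=-1, c=M1/2=3/2, d=(M2−M1)/(6·2)=-1/4, b=Δ1−h1·(2M1+M2)/6=-1
t_q=5/2 → seg 1, τ=1/2; S=-1+-1·τ+3/2·τ²+-1/4·τ³=-37/32

  seg 0: a=5 b=-4 c=0 d=1/4
  seg 1: a=-1 b=-1 c=3/2 d=-1/4
S(5/2) = -37/32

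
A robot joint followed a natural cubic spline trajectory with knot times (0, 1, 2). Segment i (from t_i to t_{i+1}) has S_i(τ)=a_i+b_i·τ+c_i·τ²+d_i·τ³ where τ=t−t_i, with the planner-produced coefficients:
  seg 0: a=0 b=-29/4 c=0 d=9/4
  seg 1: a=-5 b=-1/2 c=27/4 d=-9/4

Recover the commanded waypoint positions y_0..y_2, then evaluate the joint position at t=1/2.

y_0 = S_0(0) = a_0 = 0
y_1 = S_1(0) = a_1 = -5
y_2 = S_1(1) = -1
t_q=1/2 is in segment 0 (τ=1/2); S_0(τ)=-107/32

y_0=0 y_1=-5 y_2=-1
S(1/2) = -107/32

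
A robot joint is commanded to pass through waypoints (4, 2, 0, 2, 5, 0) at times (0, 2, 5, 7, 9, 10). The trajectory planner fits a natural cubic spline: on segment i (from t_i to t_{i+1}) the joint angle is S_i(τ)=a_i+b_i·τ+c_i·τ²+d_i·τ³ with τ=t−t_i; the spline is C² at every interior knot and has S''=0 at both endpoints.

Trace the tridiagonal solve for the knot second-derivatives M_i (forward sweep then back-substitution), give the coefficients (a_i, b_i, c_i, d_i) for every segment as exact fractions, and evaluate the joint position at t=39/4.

Δ: Δ0=-1, Δ1=-2/3, Δ2=1, Δ3=3/2, Δ4=-5
row 1: diag=10, rhs=2; c'=3/10, d'=1/5
row 2: denom=10−3·3/10=91/10; d'=(10−3·1/5)/(91/10)=94/91
row 3: denom=8−2·20/91=688/91; d'=(3−2·94/91)/(688/91)=85/688
row 4: denom=6−2·91/344=941/172; d'=(-39−2·85/688)/(941/172)=-13501/1882
back: M4=-13501/1882
back: M3=85/688−91/344·-13501/1882=1902/941
back: M2=94/91−20/91·1902/941=554/941
back: M1=1/5−3/10·554/941=22/941
M: M0=0, M1=22/941, M2=554/941, M3=1902/941, M4=-13501/1882, M5=0
seg 0: a=4, c=M0/2=0, d=(M1−M0)/(6·2)=11/5646, b=Δ0−h0·(2M0+M1)/6=-2845/2823
seg 1: a=2, c=M1/2=11/941, d=(M2−M1)/(6·3)=266/8469, b=Δ1−h1·(2M1+M2)/6=-2779/2823
seg 2: a=0, c=M2/2=277/941, d=(M3−M2)/(6·2)=337/2823, b=Δ2−h2·(2M2+M3)/6=-187/2823
seg 3: a=2, c=M3/2=951/941, d=(M4−M3)/(6·2)=-17305/22584, b=Δ3−h3·(2M3+M4)/6=7181/2823
seg 4: a=5, c=M4/2=-13501/3764, d=(M5−M4)/(6·1)=13501/11292, b=Δ4−h4·(2M4+M5)/6=-14729/5646
t_q=39/4 → seg 4, τ=3/4; S=5+-14729/5646·τ+-13501/3764·τ²+13501/11292·τ³=368625/240896

  seg 0: a=4 b=-2845/2823 c=0 d=11/5646
  seg 1: a=2 b=-2779/2823 c=11/941 d=266/8469
  seg 2: a=0 b=-187/2823 c=277/941 d=337/2823
  seg 3: a=2 b=7181/2823 c=951/941 d=-17305/22584
  seg 4: a=5 b=-14729/5646 c=-13501/3764 d=13501/11292
S(39/4) = 368625/240896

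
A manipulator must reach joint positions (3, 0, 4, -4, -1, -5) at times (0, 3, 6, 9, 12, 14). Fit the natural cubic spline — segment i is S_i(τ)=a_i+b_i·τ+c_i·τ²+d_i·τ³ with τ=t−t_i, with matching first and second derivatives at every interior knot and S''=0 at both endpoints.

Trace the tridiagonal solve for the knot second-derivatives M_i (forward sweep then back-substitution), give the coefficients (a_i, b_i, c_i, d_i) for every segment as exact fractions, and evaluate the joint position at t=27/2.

  seg 0: a=3 b=-3092/1545 c=0 d=1547/13905
  seg 1: a=0 b=1549/1545 c=1547/1545 d=-826/2781
  seg 2: a=4 b=-1559/1545 c=-861/515 d=5188/13905
  seg 3: a=-4 b=-1493/1545 c=521/309 d=-4777/13905
  seg 4: a=-1 b=-194/1545 c=-724/515 d=362/1545
S(27/2) = -1467/412

Δ: Δ0=-1, Δ1=4/3, Δ2=-8/3, Δ3=1, Δ4=-2
row 1: diag=12, rhs=14; c'=1/4, d'=7/6
row 2: denom=12−3·1/4=45/4; d'=(-24−3·7/6)/(45/4)=-22/9
row 3: denom=12−3·4/15=56/5; d'=(22−3·-22/9)/(56/5)=55/21
row 4: denom=10−3·15/56=515/56; d'=(-18−3·55/21)/(515/56)=-1448/515
back: M4=-1448/515
back: M3=55/21−15/56·-1448/515=1042/309
back: M2=-22/9−4/15·1042/309=-1722/515
back: M1=7/6−1/4·-1722/515=3094/1545
M: M0=0, M1=3094/1545, M2=-1722/515, M3=1042/309, M4=-1448/515, M5=0
seg 0: a=3, c=M0/2=0, d=(M1−M0)/(6·3)=1547/13905, b=Δ0−h0·(2M0+M1)/6=-3092/1545
seg 1: a=0, c=M1/2=1547/1545, d=(M2−M1)/(6·3)=-826/2781, b=Δ1−h1·(2M1+M2)/6=1549/1545
seg 2: a=4, c=M2/2=-861/515, d=(M3−M2)/(6·3)=5188/13905, b=Δ2−h2·(2M2+M3)/6=-1559/1545
seg 3: a=-4, c=M3/2=521/309, d=(M4−M3)/(6·3)=-4777/13905, b=Δ3−h3·(2M3+M4)/6=-1493/1545
seg 4: a=-1, c=M4/2=-724/515, d=(M5−M4)/(6·2)=362/1545, b=Δ4−h4·(2M4+M5)/6=-194/1545
t_q=27/2 → seg 4, τ=3/2; S=-1+-194/1545·τ+-724/515·τ²+362/1545·τ³=-1467/412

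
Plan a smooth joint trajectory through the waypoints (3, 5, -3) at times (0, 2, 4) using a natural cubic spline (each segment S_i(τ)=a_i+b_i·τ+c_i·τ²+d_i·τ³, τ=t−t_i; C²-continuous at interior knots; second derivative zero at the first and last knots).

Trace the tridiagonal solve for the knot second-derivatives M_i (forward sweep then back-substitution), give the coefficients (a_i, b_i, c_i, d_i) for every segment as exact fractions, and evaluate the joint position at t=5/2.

Δ: Δ0=1, Δ1=-4
row 1: diag=8, rhs=-30; c'=1/4, d'=-15/4
back: M1=-15/4
M: M0=0, M1=-15/4, M2=0
seg 0: a=3, c=M0/2=0, d=(M1−M0)/(6·2)=-5/16, b=Δ0−h0·(2M0+M1)/6=9/4
seg 1: a=5, c=M1/2=-15/8, d=(M2−M1)/(6·2)=5/16, b=Δ1−h1·(2M1+M2)/6=-3/2
t_q=5/2 → seg 1, τ=1/2; S=5+-3/2·τ+-15/8·τ²+5/16·τ³=489/128

  seg 0: a=3 b=9/4 c=0 d=-5/16
  seg 1: a=5 b=-3/2 c=-15/8 d=5/16
S(5/2) = 489/128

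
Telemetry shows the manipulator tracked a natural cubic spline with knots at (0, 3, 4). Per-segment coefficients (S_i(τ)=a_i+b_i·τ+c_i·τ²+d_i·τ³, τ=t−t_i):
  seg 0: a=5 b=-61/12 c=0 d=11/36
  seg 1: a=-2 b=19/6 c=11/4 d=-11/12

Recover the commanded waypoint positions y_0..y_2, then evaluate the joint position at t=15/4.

y_0=5 y_1=-2 y_2=3
S(15/4) = 393/256

y_0 = S_0(0) = a_0 = 5
y_1 = S_1(0) = a_1 = -2
y_2 = S_1(1) = 3
t_q=15/4 is in segment 1 (τ=3/4); S_1(τ)=393/256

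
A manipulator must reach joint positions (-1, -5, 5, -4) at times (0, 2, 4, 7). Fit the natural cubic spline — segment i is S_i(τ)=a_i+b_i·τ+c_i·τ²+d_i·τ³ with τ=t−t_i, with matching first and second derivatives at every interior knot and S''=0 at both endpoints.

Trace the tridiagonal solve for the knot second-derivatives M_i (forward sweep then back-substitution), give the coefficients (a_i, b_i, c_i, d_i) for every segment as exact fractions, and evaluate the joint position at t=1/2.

  seg 0: a=-1 b=-81/19 c=0 d=43/76
  seg 1: a=-5 b=48/19 c=129/38 d=-41/38
  seg 2: a=5 b=60/19 c=-117/38 d=13/38
S(1/2) = -1861/608

Δ: Δ0=-2, Δ1=5, Δ2=-3
row 1: diag=8, rhs=42; c'=1/4, d'=21/4
row 2: denom=10−2·1/4=19/2; d'=(-48−2·21/4)/(19/2)=-117/19
back: M2=-117/19
back: M1=21/4−1/4·-117/19=129/19
M: M0=0, M1=129/19, M2=-117/19, M3=0
seg 0: a=-1, c=M0/2=0, d=(M1−M0)/(6·2)=43/76, b=Δ0−h0·(2M0+M1)/6=-81/19
seg 1: a=-5, c=M1/2=129/38, d=(M2−M1)/(6·2)=-41/38, b=Δ1−h1·(2M1+M2)/6=48/19
seg 2: a=5, c=M2/2=-117/38, d=(M3−M2)/(6·3)=13/38, b=Δ2−h2·(2M2+M3)/6=60/19
t_q=1/2 → seg 0, τ=1/2; S=-1+-81/19·τ+0·τ²+43/76·τ³=-1861/608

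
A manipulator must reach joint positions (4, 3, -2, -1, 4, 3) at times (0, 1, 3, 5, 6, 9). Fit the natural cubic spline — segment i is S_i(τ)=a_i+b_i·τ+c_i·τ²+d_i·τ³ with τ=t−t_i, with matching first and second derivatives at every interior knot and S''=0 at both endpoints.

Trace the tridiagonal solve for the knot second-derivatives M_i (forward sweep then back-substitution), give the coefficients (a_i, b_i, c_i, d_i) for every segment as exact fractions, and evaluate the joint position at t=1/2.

Δ: Δ0=-1, Δ1=-5/2, Δ2=1/2, Δ3=5, Δ4=-1/3
row 1: diag=6, rhs=-9; c'=1/3, d'=-3/2
row 2: denom=8−2·1/3=22/3; d'=(18−2·-3/2)/(22/3)=63/22
row 3: denom=6−2·3/11=60/11; d'=(27−2·63/22)/(60/11)=39/10
row 4: denom=8−1·11/60=469/60; d'=(-32−1·39/10)/(469/60)=-2154/469
back: M4=-2154/469
back: M3=39/10−11/60·-2154/469=2224/469
back: M2=63/22−3/11·2224/469=1473/938
back: M1=-3/2−1/3·1473/938=-949/469
M: M0=0, M1=-949/469, M2=1473/938, M3=2224/469, M4=-2154/469, M5=0
seg 0: a=4, c=M0/2=0, d=(M1−M0)/(6·1)=-949/2814, b=Δ0−h0·(2M0+M1)/6=-1865/2814
seg 1: a=3, c=M1/2=-949/938, d=(M2−M1)/(6·2)=3371/11256, b=Δ1−h1·(2M1+M2)/6=-2356/1407
seg 2: a=-2, c=M2/2=1473/1876, d=(M3−M2)/(6·2)=425/1608, b=Δ2−h2·(2M2+M3)/6=-5987/2814
seg 3: a=-1, c=M3/2=1112/469, d=(M4−M3)/(6·1)=-2189/1407, b=Δ3−h3·(2M3+M4)/6=5888/1407
seg 4: a=4, c=M4/2=-1077/469, d=(M5−M4)/(6·3)=359/1407, b=Δ4−h4·(2M4+M5)/6=5993/1407
t_q=1/2 → seg 0, τ=1/2; S=4+-1865/2814·τ+0·τ²+-949/2814·τ³=27213/7504

  seg 0: a=4 b=-1865/2814 c=0 d=-949/2814
  seg 1: a=3 b=-2356/1407 c=-949/938 d=3371/11256
  seg 2: a=-2 b=-5987/2814 c=1473/1876 d=425/1608
  seg 3: a=-1 b=5888/1407 c=1112/469 d=-2189/1407
  seg 4: a=4 b=5993/1407 c=-1077/469 d=359/1407
S(1/2) = 27213/7504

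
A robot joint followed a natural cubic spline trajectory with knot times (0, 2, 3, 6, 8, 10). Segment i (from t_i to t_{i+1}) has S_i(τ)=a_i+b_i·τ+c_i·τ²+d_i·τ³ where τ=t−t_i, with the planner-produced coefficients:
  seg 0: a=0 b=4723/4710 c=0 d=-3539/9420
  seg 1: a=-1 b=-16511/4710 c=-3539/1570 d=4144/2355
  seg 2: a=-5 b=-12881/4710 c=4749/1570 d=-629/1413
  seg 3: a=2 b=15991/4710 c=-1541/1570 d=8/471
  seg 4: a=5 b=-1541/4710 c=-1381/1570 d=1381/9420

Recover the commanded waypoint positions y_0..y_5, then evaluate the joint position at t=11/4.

y_0=0 y_1=-1 y_2=-5 y_3=2 y_4=5 y_5=2
S(11/4) = -104367/25120

y_0 = S_0(0) = a_0 = 0
y_1 = S_1(0) = a_1 = -1
y_2 = S_2(0) = a_2 = -5
y_3 = S_3(0) = a_3 = 2
y_4 = S_4(0) = a_4 = 5
y_5 = S_4(2) = 2
t_q=11/4 is in segment 1 (τ=3/4); S_1(τ)=-104367/25120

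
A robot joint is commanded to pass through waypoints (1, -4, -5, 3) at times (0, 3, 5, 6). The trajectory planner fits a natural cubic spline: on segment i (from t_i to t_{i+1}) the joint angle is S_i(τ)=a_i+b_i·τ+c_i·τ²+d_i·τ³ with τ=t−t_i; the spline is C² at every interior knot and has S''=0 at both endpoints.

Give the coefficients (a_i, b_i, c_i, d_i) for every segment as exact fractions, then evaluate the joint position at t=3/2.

  seg 0: a=1 b=-95/84 c=0 d=-5/84
  seg 1: a=-4 b=-115/42 c=-15/28 d=139/168
  seg 2: a=-5 b=106/21 c=31/7 d=-31/21
S(3/2) = -201/224

Δ: Δ0=-5/3, Δ1=-1/2, Δ2=8
row 1: diag=10, rhs=7; c'=1/5, d'=7/10
row 2: denom=6−2·1/5=28/5; d'=(51−2·7/10)/(28/5)=62/7
back: M2=62/7
back: M1=7/10−1/5·62/7=-15/14
M: M0=0, M1=-15/14, M2=62/7, M3=0
seg 0: a=1, c=M0/2=0, d=(M1−M0)/(6·3)=-5/84, b=Δ0−h0·(2M0+M1)/6=-95/84
seg 1: a=-4, c=M1/2=-15/28, d=(M2−M1)/(6·2)=139/168, b=Δ1−h1·(2M1+M2)/6=-115/42
seg 2: a=-5, c=M2/2=31/7, d=(M3−M2)/(6·1)=-31/21, b=Δ2−h2·(2M2+M3)/6=106/21
t_q=3/2 → seg 0, τ=3/2; S=1+-95/84·τ+0·τ²+-5/84·τ³=-201/224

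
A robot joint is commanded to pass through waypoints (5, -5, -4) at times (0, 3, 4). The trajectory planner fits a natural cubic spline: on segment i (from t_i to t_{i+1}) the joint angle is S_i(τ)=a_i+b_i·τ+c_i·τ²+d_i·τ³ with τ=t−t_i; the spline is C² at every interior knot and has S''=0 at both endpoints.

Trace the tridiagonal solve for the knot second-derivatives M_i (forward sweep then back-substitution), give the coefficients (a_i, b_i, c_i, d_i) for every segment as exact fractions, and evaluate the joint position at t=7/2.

Δ: Δ0=-10/3, Δ1=1
row 1: diag=8, rhs=26; c'=1/8, d'=13/4
back: M1=13/4
M: M0=0, M1=13/4, M2=0
seg 0: a=5, c=M0/2=0, d=(M1−M0)/(6·3)=13/72, b=Δ0−h0·(2M0+M1)/6=-119/24
seg 1: a=-5, c=M1/2=13/8, d=(M2−M1)/(6·1)=-13/24, b=Δ1−h1·(2M1+M2)/6=-1/12
t_q=7/2 → seg 1, τ=1/2; S=-5+-1/12·τ+13/8·τ²+-13/24·τ³=-301/64

  seg 0: a=5 b=-119/24 c=0 d=13/72
  seg 1: a=-5 b=-1/12 c=13/8 d=-13/24
S(7/2) = -301/64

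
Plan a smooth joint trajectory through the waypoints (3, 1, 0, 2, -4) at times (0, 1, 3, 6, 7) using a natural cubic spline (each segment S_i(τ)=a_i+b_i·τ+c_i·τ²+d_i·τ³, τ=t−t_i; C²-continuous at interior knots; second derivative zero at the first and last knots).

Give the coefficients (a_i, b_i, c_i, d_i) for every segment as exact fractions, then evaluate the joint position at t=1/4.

  seg 0: a=3 b=-5015/2364 c=0 d=287/2364
  seg 1: a=1 b=-2077/1182 c=287/788 d=625/4728
  seg 2: a=0 b=760/591 c=228/197 d=-806/1773
  seg 3: a=2 b=-2390/591 c=-578/197 d=578/591
S(1/4) = 124645/50432

Δ: Δ0=-2, Δ1=-1/2, Δ2=2/3, Δ3=-6
row 1: diag=6, rhs=9; c'=1/3, d'=3/2
row 2: denom=10−2·1/3=28/3; d'=(7−2·3/2)/(28/3)=3/7
row 3: denom=8−3·9/28=197/28; d'=(-40−3·3/7)/(197/28)=-1156/197
back: M3=-1156/197
back: M2=3/7−9/28·-1156/197=456/197
back: M1=3/2−1/3·456/197=287/394
M: M0=0, M1=287/394, M2=456/197, M3=-1156/197, M4=0
seg 0: a=3, c=M0/2=0, d=(M1−M0)/(6·1)=287/2364, b=Δ0−h0·(2M0+M1)/6=-5015/2364
seg 1: a=1, c=M1/2=287/788, d=(M2−M1)/(6·2)=625/4728, b=Δ1−h1·(2M1+M2)/6=-2077/1182
seg 2: a=0, c=M2/2=228/197, d=(M3−M2)/(6·3)=-806/1773, b=Δ2−h2·(2M2+M3)/6=760/591
seg 3: a=2, c=M3/2=-578/197, d=(M4−M3)/(6·1)=578/591, b=Δ3−h3·(2M3+M4)/6=-2390/591
t_q=1/4 → seg 0, τ=1/4; S=3+-5015/2364·τ+0·τ²+287/2364·τ³=124645/50432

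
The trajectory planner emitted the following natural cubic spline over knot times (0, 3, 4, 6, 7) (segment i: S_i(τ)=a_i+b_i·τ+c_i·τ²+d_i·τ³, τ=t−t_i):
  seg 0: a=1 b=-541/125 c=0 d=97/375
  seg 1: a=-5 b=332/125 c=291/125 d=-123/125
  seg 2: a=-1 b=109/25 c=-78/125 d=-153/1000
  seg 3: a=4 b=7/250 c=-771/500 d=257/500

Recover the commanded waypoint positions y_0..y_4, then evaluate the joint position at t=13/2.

y_0 = S_0(0) = a_0 = 1
y_1 = S_1(0) = a_1 = -5
y_2 = S_2(0) = a_2 = -1
y_3 = S_3(0) = a_3 = 4
y_4 = S_3(1) = 3
t_q=13/2 is in segment 3 (τ=1/2); S_3(τ)=14771/4000

y_0=1 y_1=-5 y_2=-1 y_3=4 y_4=3
S(13/2) = 14771/4000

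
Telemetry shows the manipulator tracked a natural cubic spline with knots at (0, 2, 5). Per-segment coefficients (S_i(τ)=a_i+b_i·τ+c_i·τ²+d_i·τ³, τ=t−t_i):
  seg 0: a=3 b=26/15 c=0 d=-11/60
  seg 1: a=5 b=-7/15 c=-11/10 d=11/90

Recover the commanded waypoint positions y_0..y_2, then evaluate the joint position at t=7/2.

y_0=3 y_1=5 y_2=-3
S(7/2) = 179/80

y_0 = S_0(0) = a_0 = 3
y_1 = S_1(0) = a_1 = 5
y_2 = S_1(3) = -3
t_q=7/2 is in segment 1 (τ=3/2); S_1(τ)=179/80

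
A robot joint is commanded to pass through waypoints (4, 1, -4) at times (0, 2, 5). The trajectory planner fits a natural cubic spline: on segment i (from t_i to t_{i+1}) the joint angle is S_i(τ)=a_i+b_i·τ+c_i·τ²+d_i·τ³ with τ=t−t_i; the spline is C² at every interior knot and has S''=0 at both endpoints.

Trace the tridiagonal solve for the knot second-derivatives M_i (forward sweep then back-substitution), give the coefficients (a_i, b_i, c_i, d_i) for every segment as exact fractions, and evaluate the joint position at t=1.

Δ: Δ0=-3/2, Δ1=-5/3
row 1: diag=10, rhs=-1; c'=3/10, d'=-1/10
back: M1=-1/10
M: M0=0, M1=-1/10, M2=0
seg 0: a=4, c=M0/2=0, d=(M1−M0)/(6·2)=-1/120, b=Δ0−h0·(2M0+M1)/6=-22/15
seg 1: a=1, c=M1/2=-1/20, d=(M2−M1)/(6·3)=1/180, b=Δ1−h1·(2M1+M2)/6=-47/30
t_q=1 → seg 0, τ=1; S=4+-22/15·τ+0·τ²+-1/120·τ³=101/40

  seg 0: a=4 b=-22/15 c=0 d=-1/120
  seg 1: a=1 b=-47/30 c=-1/20 d=1/180
S(1) = 101/40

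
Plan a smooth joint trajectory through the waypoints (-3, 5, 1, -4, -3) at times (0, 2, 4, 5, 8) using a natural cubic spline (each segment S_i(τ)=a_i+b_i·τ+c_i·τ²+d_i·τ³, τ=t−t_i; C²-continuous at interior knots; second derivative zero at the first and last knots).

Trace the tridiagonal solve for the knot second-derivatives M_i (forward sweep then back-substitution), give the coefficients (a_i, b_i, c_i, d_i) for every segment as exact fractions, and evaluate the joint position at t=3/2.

  seg 0: a=-3 b=1367/258 c=0 d=-335/1032
  seg 1: a=5 b=181/129 c=-335/172 d=127/1032
  seg 2: a=1 b=-1267/258 c=-52/43 d=289/258
  seg 3: a=-4 b=-512/129 c=185/86 d=-185/774
S(3/2) = 10601/2752

Δ: Δ0=4, Δ1=-2, Δ2=-5, Δ3=1/3
row 1: diag=8, rhs=-36; c'=1/4, d'=-9/2
row 2: denom=6−2·1/4=11/2; d'=(-18−2·-9/2)/(11/2)=-18/11
row 3: denom=8−1·2/11=86/11; d'=(32−1·-18/11)/(86/11)=185/43
back: M3=185/43
back: M2=-18/11−2/11·185/43=-104/43
back: M1=-9/2−1/4·-104/43=-335/86
M: M0=0, M1=-335/86, M2=-104/43, M3=185/43, M4=0
seg 0: a=-3, c=M0/2=0, d=(M1−M0)/(6·2)=-335/1032, b=Δ0−h0·(2M0+M1)/6=1367/258
seg 1: a=5, c=M1/2=-335/172, d=(M2−M1)/(6·2)=127/1032, b=Δ1−h1·(2M1+M2)/6=181/129
seg 2: a=1, c=M2/2=-52/43, d=(M3−M2)/(6·1)=289/258, b=Δ2−h2·(2M2+M3)/6=-1267/258
seg 3: a=-4, c=M3/2=185/86, d=(M4−M3)/(6·3)=-185/774, b=Δ3−h3·(2M3+M4)/6=-512/129
t_q=3/2 → seg 0, τ=3/2; S=-3+1367/258·τ+0·τ²+-335/1032·τ³=10601/2752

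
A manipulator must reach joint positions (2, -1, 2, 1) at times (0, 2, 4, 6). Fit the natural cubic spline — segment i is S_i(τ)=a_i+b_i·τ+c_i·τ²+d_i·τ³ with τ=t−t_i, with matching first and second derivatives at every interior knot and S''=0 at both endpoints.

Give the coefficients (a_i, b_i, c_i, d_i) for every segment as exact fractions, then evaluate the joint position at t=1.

Δ: Δ0=-3/2, Δ1=3/2, Δ2=-1/2
row 1: diag=8, rhs=18; c'=1/4, d'=9/4
row 2: denom=8−2·1/4=15/2; d'=(-12−2·9/4)/(15/2)=-11/5
back: M2=-11/5
back: M1=9/4−1/4·-11/5=14/5
M: M0=0, M1=14/5, M2=-11/5, M3=0
seg 0: a=2, c=M0/2=0, d=(M1−M0)/(6·2)=7/30, b=Δ0−h0·(2M0+M1)/6=-73/30
seg 1: a=-1, c=M1/2=7/5, d=(M2−M1)/(6·2)=-5/12, b=Δ1−h1·(2M1+M2)/6=11/30
seg 2: a=2, c=M2/2=-11/10, d=(M3−M2)/(6·2)=11/60, b=Δ2−h2·(2M2+M3)/6=29/30
t_q=1 → seg 0, τ=1; S=2+-73/30·τ+0·τ²+7/30·τ³=-1/5

  seg 0: a=2 b=-73/30 c=0 d=7/30
  seg 1: a=-1 b=11/30 c=7/5 d=-5/12
  seg 2: a=2 b=29/30 c=-11/10 d=11/60
S(1) = -1/5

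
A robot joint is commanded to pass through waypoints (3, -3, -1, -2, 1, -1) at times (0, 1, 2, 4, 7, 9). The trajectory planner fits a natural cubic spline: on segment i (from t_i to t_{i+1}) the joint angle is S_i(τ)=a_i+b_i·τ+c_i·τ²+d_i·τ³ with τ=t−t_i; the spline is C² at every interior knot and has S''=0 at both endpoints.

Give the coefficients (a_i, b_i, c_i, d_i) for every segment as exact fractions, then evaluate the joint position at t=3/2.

Δ: Δ0=-6, Δ1=2, Δ2=-1/2, Δ3=1, Δ4=-1
row 1: diag=4, rhs=48; c'=1/4, d'=12
row 2: denom=6−1·1/4=23/4; d'=(-15−1·12)/(23/4)=-108/23
row 3: denom=10−2·8/23=214/23; d'=(9−2·-108/23)/(214/23)=423/214
row 4: denom=10−3·69/214=1933/214; d'=(-12−3·423/214)/(1933/214)=-3837/1933
back: M4=-3837/1933
back: M3=423/214−69/214·-3837/1933=5058/1933
back: M2=-108/23−8/23·5058/1933=-10836/1933
back: M1=12−1/4·-10836/1933=25905/1933
M: M0=0, M1=25905/1933, M2=-10836/1933, M3=5058/1933, M4=-3837/1933, M5=0
seg 0: a=3, c=M0/2=0, d=(M1−M0)/(6·1)=8635/3866, b=Δ0−h0·(2M0+M1)/6=-31831/3866
seg 1: a=-3, c=M1/2=25905/3866, d=(M2−M1)/(6·1)=-12247/3866, b=Δ1−h1·(2M1+M2)/6=-2963/1933
seg 2: a=-1, c=M2/2=-5418/1933, d=(M3−M2)/(6·2)=2649/3866, b=Δ2−h2·(2M2+M3)/6=9143/3866
seg 3: a=-2, c=M3/2=2529/1933, d=(M4−M3)/(6·3)=-2965/11598, b=Δ3−h3·(2M3+M4)/6=-2413/3866
seg 4: a=1, c=M4/2=-3837/3866, d=(M5−M4)/(6·2)=1279/7732, b=Δ4−h4·(2M4+M5)/6=625/1933
t_q=3/2 → seg 1, τ=1/2; S=-3+-2963/1933·τ+25905/3866·τ²+-12247/3866·τ³=-76925/30928

  seg 0: a=3 b=-31831/3866 c=0 d=8635/3866
  seg 1: a=-3 b=-2963/1933 c=25905/3866 d=-12247/3866
  seg 2: a=-1 b=9143/3866 c=-5418/1933 d=2649/3866
  seg 3: a=-2 b=-2413/3866 c=2529/1933 d=-2965/11598
  seg 4: a=1 b=625/1933 c=-3837/3866 d=1279/7732
S(3/2) = -76925/30928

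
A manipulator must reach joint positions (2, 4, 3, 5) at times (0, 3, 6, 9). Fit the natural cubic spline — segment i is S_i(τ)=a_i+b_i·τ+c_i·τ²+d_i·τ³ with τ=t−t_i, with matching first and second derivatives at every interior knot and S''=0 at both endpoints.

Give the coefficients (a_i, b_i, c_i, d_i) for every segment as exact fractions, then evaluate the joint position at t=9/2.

Δ: Δ0=2/3, Δ1=-1/3, Δ2=2/3
row 1: diag=12, rhs=-6; c'=1/4, d'=-1/2
row 2: denom=12−3·1/4=45/4; d'=(6−3·-1/2)/(45/4)=2/3
back: M2=2/3
back: M1=-1/2−1/4·2/3=-2/3
M: M0=0, M1=-2/3, M2=2/3, M3=0
seg 0: a=2, c=M0/2=0, d=(M1−M0)/(6·3)=-1/27, b=Δ0−h0·(2M0+M1)/6=1
seg 1: a=4, c=M1/2=-1/3, d=(M2−M1)/(6·3)=2/27, b=Δ1−h1·(2M1+M2)/6=0
seg 2: a=3, c=M2/2=1/3, d=(M3−M2)/(6·3)=-1/27, b=Δ2−h2·(2M2+M3)/6=0
t_q=9/2 → seg 1, τ=3/2; S=4+0·τ+-1/3·τ²+2/27·τ³=7/2

  seg 0: a=2 b=1 c=0 d=-1/27
  seg 1: a=4 b=0 c=-1/3 d=2/27
  seg 2: a=3 b=0 c=1/3 d=-1/27
S(9/2) = 7/2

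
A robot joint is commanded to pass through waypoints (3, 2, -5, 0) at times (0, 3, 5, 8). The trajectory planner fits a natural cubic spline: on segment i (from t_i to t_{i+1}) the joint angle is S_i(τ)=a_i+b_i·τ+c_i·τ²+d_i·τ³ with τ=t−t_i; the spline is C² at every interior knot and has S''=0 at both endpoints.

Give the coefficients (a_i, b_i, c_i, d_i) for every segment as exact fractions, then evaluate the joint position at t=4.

Δ: Δ0=-1/3, Δ1=-7/2, Δ2=5/3
row 1: diag=10, rhs=-19; c'=1/5, d'=-19/10
row 2: denom=10−2·1/5=48/5; d'=(31−2·-19/10)/(48/5)=29/8
back: M2=29/8
back: M1=-19/10−1/5·29/8=-21/8
M: M0=0, M1=-21/8, M2=29/8, M3=0
seg 0: a=3, c=M0/2=0, d=(M1−M0)/(6·3)=-7/48, b=Δ0−h0·(2M0+M1)/6=47/48
seg 1: a=2, c=M1/2=-21/16, d=(M2−M1)/(6·2)=25/48, b=Δ1−h1·(2M1+M2)/6=-71/24
seg 2: a=-5, c=M2/2=29/16, d=(M3−M2)/(6·3)=-29/144, b=Δ2−h2·(2M2+M3)/6=-47/24
t_q=4 → seg 1, τ=1; S=2+-71/24·τ+-21/16·τ²+25/48·τ³=-7/4

  seg 0: a=3 b=47/48 c=0 d=-7/48
  seg 1: a=2 b=-71/24 c=-21/16 d=25/48
  seg 2: a=-5 b=-47/24 c=29/16 d=-29/144
S(4) = -7/4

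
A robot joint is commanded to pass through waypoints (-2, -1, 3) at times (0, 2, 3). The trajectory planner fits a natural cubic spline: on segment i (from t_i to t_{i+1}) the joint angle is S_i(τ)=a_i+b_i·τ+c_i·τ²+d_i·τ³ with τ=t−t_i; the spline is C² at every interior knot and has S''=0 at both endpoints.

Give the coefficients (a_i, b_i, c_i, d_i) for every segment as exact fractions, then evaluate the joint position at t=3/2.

Δ: Δ0=1/2, Δ1=4
row 1: diag=6, rhs=21; c'=1/6, d'=7/2
back: M1=7/2
M: M0=0, M1=7/2, M2=0
seg 0: a=-2, c=M0/2=0, d=(M1−M0)/(6·2)=7/24, b=Δ0−h0·(2M0+M1)/6=-2/3
seg 1: a=-1, c=M1/2=7/4, d=(M2−M1)/(6·1)=-7/12, b=Δ1−h1·(2M1+M2)/6=17/6
t_q=3/2 → seg 0, τ=3/2; S=-2+-2/3·τ+0·τ²+7/24·τ³=-129/64

  seg 0: a=-2 b=-2/3 c=0 d=7/24
  seg 1: a=-1 b=17/6 c=7/4 d=-7/12
S(3/2) = -129/64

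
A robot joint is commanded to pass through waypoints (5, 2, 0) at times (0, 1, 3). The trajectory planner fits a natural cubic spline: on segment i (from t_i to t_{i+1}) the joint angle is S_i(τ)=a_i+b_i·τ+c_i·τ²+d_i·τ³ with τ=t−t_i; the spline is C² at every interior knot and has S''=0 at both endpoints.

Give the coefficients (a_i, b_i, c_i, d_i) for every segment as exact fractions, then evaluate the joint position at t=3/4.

  seg 0: a=5 b=-10/3 c=0 d=1/3
  seg 1: a=2 b=-7/3 c=1 d=-1/6
S(3/4) = 169/64

Δ: Δ0=-3, Δ1=-1
row 1: diag=6, rhs=12; c'=1/3, d'=2
back: M1=2
M: M0=0, M1=2, M2=0
seg 0: a=5, c=M0/2=0, d=(M1−M0)/(6·1)=1/3, b=Δ0−h0·(2M0+M1)/6=-10/3
seg 1: a=2, c=M1/2=1, d=(M2−M1)/(6·2)=-1/6, b=Δ1−h1·(2M1+M2)/6=-7/3
t_q=3/4 → seg 0, τ=3/4; S=5+-10/3·τ+0·τ²+1/3·τ³=169/64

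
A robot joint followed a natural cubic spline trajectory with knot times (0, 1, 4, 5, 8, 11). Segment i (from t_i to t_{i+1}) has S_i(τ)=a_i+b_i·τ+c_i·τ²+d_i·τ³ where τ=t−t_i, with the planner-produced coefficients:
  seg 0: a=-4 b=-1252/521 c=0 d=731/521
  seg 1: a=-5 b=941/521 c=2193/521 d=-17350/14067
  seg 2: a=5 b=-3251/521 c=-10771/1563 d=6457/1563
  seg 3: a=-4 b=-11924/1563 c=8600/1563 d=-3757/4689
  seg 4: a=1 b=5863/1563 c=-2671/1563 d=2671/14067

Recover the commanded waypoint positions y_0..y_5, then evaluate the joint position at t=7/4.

y_0=-4 y_1=-5 y_2=5 y_3=-4 y_4=1 y_5=2
S(7/4) = -29977/16672

y_0 = S_0(0) = a_0 = -4
y_1 = S_1(0) = a_1 = -5
y_2 = S_2(0) = a_2 = 5
y_3 = S_3(0) = a_3 = -4
y_4 = S_4(0) = a_4 = 1
y_5 = S_4(3) = 2
t_q=7/4 is in segment 1 (τ=3/4); S_1(τ)=-29977/16672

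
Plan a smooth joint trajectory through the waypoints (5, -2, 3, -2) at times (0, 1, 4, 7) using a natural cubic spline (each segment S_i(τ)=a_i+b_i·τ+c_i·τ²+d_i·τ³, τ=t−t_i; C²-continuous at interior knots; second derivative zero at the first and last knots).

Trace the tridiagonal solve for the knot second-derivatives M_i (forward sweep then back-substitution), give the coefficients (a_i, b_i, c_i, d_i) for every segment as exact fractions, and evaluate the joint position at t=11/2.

Δ: Δ0=-7, Δ1=5/3, Δ2=-5/3
row 1: diag=8, rhs=52; c'=3/8, d'=13/2
row 2: denom=12−3·3/8=87/8; d'=(-20−3·13/2)/(87/8)=-316/87
back: M2=-316/87
back: M1=13/2−3/8·-316/87=228/29
M: M0=0, M1=228/29, M2=-316/87, M3=0
seg 0: a=5, c=M0/2=0, d=(M1−M0)/(6·1)=38/29, b=Δ0−h0·(2M0+M1)/6=-241/29
seg 1: a=-2, c=M1/2=114/29, d=(M2−M1)/(6·3)=-500/783, b=Δ1−h1·(2M1+M2)/6=-127/29
seg 2: a=3, c=M2/2=-158/87, d=(M3−M2)/(6·3)=158/783, b=Δ2−h2·(2M2+M3)/6=57/29
t_q=11/2 → seg 2, τ=3/2; S=3+57/29·τ+-158/87·τ²+158/783·τ³=295/116

  seg 0: a=5 b=-241/29 c=0 d=38/29
  seg 1: a=-2 b=-127/29 c=114/29 d=-500/783
  seg 2: a=3 b=57/29 c=-158/87 d=158/783
S(11/2) = 295/116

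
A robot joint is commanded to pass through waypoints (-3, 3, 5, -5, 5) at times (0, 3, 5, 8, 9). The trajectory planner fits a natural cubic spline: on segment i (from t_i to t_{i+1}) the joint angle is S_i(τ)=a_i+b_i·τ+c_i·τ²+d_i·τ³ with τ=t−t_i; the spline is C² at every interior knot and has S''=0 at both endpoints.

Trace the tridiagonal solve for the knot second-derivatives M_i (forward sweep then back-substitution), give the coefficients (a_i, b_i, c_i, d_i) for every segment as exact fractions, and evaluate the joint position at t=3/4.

Δ: Δ0=2, Δ1=1, Δ2=-10/3, Δ3=10
row 1: diag=10, rhs=-6; c'=1/5, d'=-3/5
row 2: denom=10−2·1/5=48/5; d'=(-26−2·-3/5)/(48/5)=-31/12
row 3: denom=8−3·5/16=113/16; d'=(80−3·-31/12)/(113/16)=1404/113
back: M3=1404/113
back: M2=-31/12−5/16·1404/113=-2192/339
back: M1=-3/5−1/5·-2192/339=235/339
M: M0=0, M1=235/339, M2=-2192/339, M3=1404/113, M4=0
seg 0: a=-3, c=M0/2=0, d=(M1−M0)/(6·3)=235/6102, b=Δ0−h0·(2M0+M1)/6=1121/678
seg 1: a=3, c=M1/2=235/678, d=(M2−M1)/(6·2)=-809/1356, b=Δ1−h1·(2M1+M2)/6=913/339
seg 2: a=5, c=M2/2=-1096/339, d=(M3−M2)/(6·3)=3202/3051, b=Δ2−h2·(2M2+M3)/6=-348/113
seg 3: a=-5, c=M3/2=702/113, d=(M4−M3)/(6·1)=-234/113, b=Δ3−h3·(2M3+M4)/6=662/113
t_q=3/4 → seg 0, τ=3/4; S=-3+1121/678·τ+0·τ²+235/6102·τ³=-25221/14464

  seg 0: a=-3 b=1121/678 c=0 d=235/6102
  seg 1: a=3 b=913/339 c=235/678 d=-809/1356
  seg 2: a=5 b=-348/113 c=-1096/339 d=3202/3051
  seg 3: a=-5 b=662/113 c=702/113 d=-234/113
S(3/4) = -25221/14464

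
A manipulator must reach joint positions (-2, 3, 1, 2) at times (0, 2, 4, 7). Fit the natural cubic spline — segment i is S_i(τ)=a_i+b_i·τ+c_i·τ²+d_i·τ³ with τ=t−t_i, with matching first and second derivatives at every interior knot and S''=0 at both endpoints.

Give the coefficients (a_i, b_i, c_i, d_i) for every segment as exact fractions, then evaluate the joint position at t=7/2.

Δ: Δ0=5/2, Δ1=-1, Δ2=1/3
row 1: diag=8, rhs=-21; c'=1/4, d'=-21/8
row 2: denom=10−2·1/4=19/2; d'=(8−2·-21/8)/(19/2)=53/38
back: M2=53/38
back: M1=-21/8−1/4·53/38=-113/38
M: M0=0, M1=-113/38, M2=53/38, M3=0
seg 0: a=-2, c=M0/2=0, d=(M1−M0)/(6·2)=-113/456, b=Δ0−h0·(2M0+M1)/6=199/57
seg 1: a=3, c=M1/2=-113/76, d=(M2−M1)/(6·2)=83/228, b=Δ1−h1·(2M1+M2)/6=59/114
seg 2: a=1, c=M2/2=53/76, d=(M3−M2)/(6·3)=-53/684, b=Δ2−h2·(2M2+M3)/6=-121/114
t_q=7/2 → seg 1, τ=3/2; S=3+59/114·τ+-113/76·τ²+83/228·τ³=1009/608

  seg 0: a=-2 b=199/57 c=0 d=-113/456
  seg 1: a=3 b=59/114 c=-113/76 d=83/228
  seg 2: a=1 b=-121/114 c=53/76 d=-53/684
S(7/2) = 1009/608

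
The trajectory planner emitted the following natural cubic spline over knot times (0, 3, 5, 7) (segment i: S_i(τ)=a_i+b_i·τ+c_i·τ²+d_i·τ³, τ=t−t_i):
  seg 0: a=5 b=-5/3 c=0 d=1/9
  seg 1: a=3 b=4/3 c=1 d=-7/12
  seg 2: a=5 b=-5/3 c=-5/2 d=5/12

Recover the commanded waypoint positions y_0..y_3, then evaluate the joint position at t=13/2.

y_0 = S_0(0) = a_0 = 5
y_1 = S_1(0) = a_1 = 3
y_2 = S_2(0) = a_2 = 5
y_3 = S_2(2) = -5
t_q=13/2 is in segment 2 (τ=3/2); S_2(τ)=-55/32

y_0=5 y_1=3 y_2=5 y_3=-5
S(13/2) = -55/32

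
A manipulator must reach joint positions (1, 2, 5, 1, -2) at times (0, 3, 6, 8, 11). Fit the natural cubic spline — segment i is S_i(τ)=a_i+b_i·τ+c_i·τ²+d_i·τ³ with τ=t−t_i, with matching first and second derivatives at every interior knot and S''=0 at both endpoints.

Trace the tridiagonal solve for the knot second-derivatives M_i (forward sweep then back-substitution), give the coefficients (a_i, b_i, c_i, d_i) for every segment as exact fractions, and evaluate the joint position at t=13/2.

Δ: Δ0=1/3, Δ1=1, Δ2=-2, Δ3=-1
row 1: diag=12, rhs=4; c'=1/4, d'=1/3
row 2: denom=10−3·1/4=37/4; d'=(-18−3·1/3)/(37/4)=-76/37
row 3: denom=10−2·8/37=354/37; d'=(6−2·-76/37)/(354/37)=187/177
back: M3=187/177
back: M2=-76/37−8/37·187/177=-404/177
back: M1=1/3−1/4·-404/177=160/177
M: M0=0, M1=160/177, M2=-404/177, M3=187/177, M4=0
seg 0: a=1, c=M0/2=0, d=(M1−M0)/(6·3)=80/1593, b=Δ0−h0·(2M0+M1)/6=-7/59
seg 1: a=2, c=M1/2=80/177, d=(M2−M1)/(6·3)=-94/531, b=Δ1−h1·(2M1+M2)/6=73/59
seg 2: a=5, c=M2/2=-202/177, d=(M3−M2)/(6·2)=197/708, b=Δ2−h2·(2M2+M3)/6=-49/59
seg 3: a=1, c=M3/2=187/354, d=(M4−M3)/(6·3)=-187/3186, b=Δ3−h3·(2M3+M4)/6=-364/177
t_q=13/2 → seg 2, τ=1/2; S=5+-49/59·τ+-202/177·τ²+197/708·τ³=8183/1888

  seg 0: a=1 b=-7/59 c=0 d=80/1593
  seg 1: a=2 b=73/59 c=80/177 d=-94/531
  seg 2: a=5 b=-49/59 c=-202/177 d=197/708
  seg 3: a=1 b=-364/177 c=187/354 d=-187/3186
S(13/2) = 8183/1888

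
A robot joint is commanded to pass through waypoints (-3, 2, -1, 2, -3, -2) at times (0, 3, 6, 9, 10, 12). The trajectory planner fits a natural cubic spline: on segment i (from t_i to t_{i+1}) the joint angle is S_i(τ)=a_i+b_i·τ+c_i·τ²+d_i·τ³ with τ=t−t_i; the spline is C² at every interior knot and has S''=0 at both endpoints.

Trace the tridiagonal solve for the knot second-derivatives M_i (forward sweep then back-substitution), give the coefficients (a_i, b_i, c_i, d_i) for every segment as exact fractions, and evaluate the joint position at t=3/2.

  seg 0: a=-3 b=10361/3798 c=0 d=-4031/34182
  seg 1: a=2 b=-866/1899 c=-4031/3798 d=10027/34182
  seg 2: a=-1 b=4163/3798 c=2998/1899 d=-18353/34182
  seg 3: a=2 b=-7460/1899 c=-1373/422 d=8287/3798
  seg 4: a=-3 b=-14773/3798 c=2084/633 d=-1042/1899
S(3/2) = 2343/3376

Δ: Δ0=5/3, Δ1=-1, Δ2=1, Δ3=-5, Δ4=1/2
row 1: diag=12, rhs=-16; c'=1/4, d'=-4/3
row 2: denom=12−3·1/4=45/4; d'=(12−3·-4/3)/(45/4)=64/45
row 3: denom=8−3·4/15=36/5; d'=(-36−3·64/45)/(36/5)=-151/27
row 4: denom=6−1·5/36=211/36; d'=(33−1·-151/27)/(211/36)=4168/633
back: M4=4168/633
back: M3=-151/27−5/36·4168/633=-1373/211
back: M2=64/45−4/15·-1373/211=5996/1899
back: M1=-4/3−1/4·5996/1899=-4031/1899
M: M0=0, M1=-4031/1899, M2=5996/1899, M3=-1373/211, M4=4168/633, M5=0
seg 0: a=-3, c=M0/2=0, d=(M1−M0)/(6·3)=-4031/34182, b=Δ0−h0·(2M0+M1)/6=10361/3798
seg 1: a=2, c=M1/2=-4031/3798, d=(M2−M1)/(6·3)=10027/34182, b=Δ1−h1·(2M1+M2)/6=-866/1899
seg 2: a=-1, c=M2/2=2998/1899, d=(M3−M2)/(6·3)=-18353/34182, b=Δ2−h2·(2M2+M3)/6=4163/3798
seg 3: a=2, c=M3/2=-1373/422, d=(M4−M3)/(6·1)=8287/3798, b=Δ3−h3·(2M3+M4)/6=-7460/1899
seg 4: a=-3, c=M4/2=2084/633, d=(M5−M4)/(6·2)=-1042/1899, b=Δ4−h4·(2M4+M5)/6=-14773/3798
t_q=3/2 → seg 0, τ=3/2; S=-3+10361/3798·τ+0·τ²+-4031/34182·τ³=2343/3376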